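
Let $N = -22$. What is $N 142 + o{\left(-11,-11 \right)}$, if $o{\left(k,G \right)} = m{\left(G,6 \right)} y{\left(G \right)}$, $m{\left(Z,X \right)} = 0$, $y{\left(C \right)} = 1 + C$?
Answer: $-3124$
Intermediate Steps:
$o{\left(k,G \right)} = 0$ ($o{\left(k,G \right)} = 0 \left(1 + G\right) = 0$)
$N 142 + o{\left(-11,-11 \right)} = \left(-22\right) 142 + 0 = -3124 + 0 = -3124$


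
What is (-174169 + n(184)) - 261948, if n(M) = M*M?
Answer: -402261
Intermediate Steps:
n(M) = M²
(-174169 + n(184)) - 261948 = (-174169 + 184²) - 261948 = (-174169 + 33856) - 261948 = -140313 - 261948 = -402261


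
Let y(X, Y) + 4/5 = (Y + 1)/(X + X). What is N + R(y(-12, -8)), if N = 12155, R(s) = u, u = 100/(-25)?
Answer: 12151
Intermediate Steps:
y(X, Y) = -⅘ + (1 + Y)/(2*X) (y(X, Y) = -⅘ + (Y + 1)/(X + X) = -⅘ + (1 + Y)/((2*X)) = -⅘ + (1 + Y)*(1/(2*X)) = -⅘ + (1 + Y)/(2*X))
u = -4 (u = 100*(-1/25) = -4)
R(s) = -4
N + R(y(-12, -8)) = 12155 - 4 = 12151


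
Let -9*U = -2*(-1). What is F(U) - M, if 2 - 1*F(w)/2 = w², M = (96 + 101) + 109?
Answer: -24470/81 ≈ -302.10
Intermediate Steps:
M = 306 (M = 197 + 109 = 306)
U = -2/9 (U = -(-2)*(-1)/9 = -⅑*2 = -2/9 ≈ -0.22222)
F(w) = 4 - 2*w²
F(U) - M = (4 - 2*(-2/9)²) - 1*306 = (4 - 2*4/81) - 306 = (4 - 8/81) - 306 = 316/81 - 306 = -24470/81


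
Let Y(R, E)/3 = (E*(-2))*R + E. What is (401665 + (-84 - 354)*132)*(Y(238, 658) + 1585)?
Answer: -321865014185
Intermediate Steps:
Y(R, E) = 3*E - 6*E*R (Y(R, E) = 3*((E*(-2))*R + E) = 3*((-2*E)*R + E) = 3*(-2*E*R + E) = 3*(E - 2*E*R) = 3*E - 6*E*R)
(401665 + (-84 - 354)*132)*(Y(238, 658) + 1585) = (401665 + (-84 - 354)*132)*(3*658*(1 - 2*238) + 1585) = (401665 - 438*132)*(3*658*(1 - 476) + 1585) = (401665 - 57816)*(3*658*(-475) + 1585) = 343849*(-937650 + 1585) = 343849*(-936065) = -321865014185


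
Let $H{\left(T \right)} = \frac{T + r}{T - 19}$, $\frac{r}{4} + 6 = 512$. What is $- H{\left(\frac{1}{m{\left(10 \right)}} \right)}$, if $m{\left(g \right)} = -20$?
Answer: $\frac{13493}{127} \approx 106.24$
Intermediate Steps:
$r = 2024$ ($r = -24 + 4 \cdot 512 = -24 + 2048 = 2024$)
$H{\left(T \right)} = \frac{2024 + T}{-19 + T}$ ($H{\left(T \right)} = \frac{T + 2024}{T - 19} = \frac{2024 + T}{-19 + T}$)
$- H{\left(\frac{1}{m{\left(10 \right)}} \right)} = - \frac{2024 + \frac{1}{-20}}{-19 + \frac{1}{-20}} = - \frac{2024 - \frac{1}{20}}{-19 - \frac{1}{20}} = - \frac{40479}{\left(- \frac{381}{20}\right) 20} = - \frac{\left(-20\right) 40479}{381 \cdot 20} = \left(-1\right) \left(- \frac{13493}{127}\right) = \frac{13493}{127}$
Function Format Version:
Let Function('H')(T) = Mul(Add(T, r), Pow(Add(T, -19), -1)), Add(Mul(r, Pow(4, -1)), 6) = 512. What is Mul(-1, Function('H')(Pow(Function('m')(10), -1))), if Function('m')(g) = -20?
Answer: Rational(13493, 127) ≈ 106.24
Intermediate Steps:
r = 2024 (r = Add(-24, Mul(4, 512)) = Add(-24, 2048) = 2024)
Function('H')(T) = Mul(Pow(Add(-19, T), -1), Add(2024, T)) (Function('H')(T) = Mul(Add(T, 2024), Pow(Add(T, -19), -1)) = Mul(Add(2024, T), Pow(Add(-19, T), -1)) = Mul(Pow(Add(-19, T), -1), Add(2024, T)))
Mul(-1, Function('H')(Pow(Function('m')(10), -1))) = Mul(-1, Mul(Pow(Add(-19, Pow(-20, -1)), -1), Add(2024, Pow(-20, -1)))) = Mul(-1, Mul(Pow(Add(-19, Rational(-1, 20)), -1), Add(2024, Rational(-1, 20)))) = Mul(-1, Mul(Pow(Rational(-381, 20), -1), Rational(40479, 20))) = Mul(-1, Mul(Rational(-20, 381), Rational(40479, 20))) = Mul(-1, Rational(-13493, 127)) = Rational(13493, 127)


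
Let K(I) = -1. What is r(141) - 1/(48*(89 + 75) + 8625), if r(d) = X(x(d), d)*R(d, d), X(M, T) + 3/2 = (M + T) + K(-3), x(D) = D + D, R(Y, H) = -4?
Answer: -27747955/16497 ≈ -1682.0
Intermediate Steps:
x(D) = 2*D
X(M, T) = -5/2 + M + T (X(M, T) = -3/2 + ((M + T) - 1) = -3/2 + (-1 + M + T) = -5/2 + M + T)
r(d) = 10 - 12*d (r(d) = (-5/2 + 2*d + d)*(-4) = (-5/2 + 3*d)*(-4) = 10 - 12*d)
r(141) - 1/(48*(89 + 75) + 8625) = (10 - 12*141) - 1/(48*(89 + 75) + 8625) = (10 - 1692) - 1/(48*164 + 8625) = -1682 - 1/(7872 + 8625) = -1682 - 1/16497 = -27747955/16497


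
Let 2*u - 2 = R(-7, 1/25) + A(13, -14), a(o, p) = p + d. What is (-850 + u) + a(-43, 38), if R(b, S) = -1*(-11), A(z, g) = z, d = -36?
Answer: -835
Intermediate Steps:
a(o, p) = -36 + p (a(o, p) = p - 36 = -36 + p)
R(b, S) = 11
u = 13 (u = 1 + (11 + 13)/2 = 1 + (½)*24 = 1 + 12 = 13)
(-850 + u) + a(-43, 38) = (-850 + 13) + (-36 + 38) = -837 + 2 = -835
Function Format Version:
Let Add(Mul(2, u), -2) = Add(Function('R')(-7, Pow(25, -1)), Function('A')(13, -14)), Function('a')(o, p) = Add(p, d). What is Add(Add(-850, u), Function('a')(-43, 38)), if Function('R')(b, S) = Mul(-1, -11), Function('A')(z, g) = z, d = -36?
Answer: -835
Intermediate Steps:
Function('a')(o, p) = Add(-36, p) (Function('a')(o, p) = Add(p, -36) = Add(-36, p))
Function('R')(b, S) = 11
u = 13 (u = Add(1, Mul(Rational(1, 2), Add(11, 13))) = Add(1, Mul(Rational(1, 2), 24)) = Add(1, 12) = 13)
Add(Add(-850, u), Function('a')(-43, 38)) = Add(Add(-850, 13), Add(-36, 38)) = Add(-837, 2) = -835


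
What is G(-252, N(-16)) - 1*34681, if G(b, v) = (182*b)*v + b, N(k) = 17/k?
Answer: 27595/2 ≈ 13798.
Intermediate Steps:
G(b, v) = b + 182*b*v (G(b, v) = 182*b*v + b = b + 182*b*v)
G(-252, N(-16)) - 1*34681 = -252*(1 + 182*(17/(-16))) - 1*34681 = -252*(1 + 182*(17*(-1/16))) - 34681 = -252*(1 + 182*(-17/16)) - 34681 = -252*(1 - 1547/8) - 34681 = -252*(-1539/8) - 34681 = 96957/2 - 34681 = 27595/2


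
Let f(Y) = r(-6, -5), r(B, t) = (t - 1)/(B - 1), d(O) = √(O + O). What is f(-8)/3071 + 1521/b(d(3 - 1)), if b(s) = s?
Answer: 32696949/42994 ≈ 760.50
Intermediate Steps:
d(O) = √2*√O (d(O) = √(2*O) = √2*√O)
r(B, t) = (-1 + t)/(-1 + B)
f(Y) = 6/7 (f(Y) = (-1 - 5)/(-1 - 6) = -6/(-7) = -⅐*(-6) = 6/7)
f(-8)/3071 + 1521/b(d(3 - 1)) = (6/7)/3071 + 1521/((√2*√(3 - 1))) = (6/7)*(1/3071) + 1521/((√2*√2)) = 6/21497 + 1521/2 = 32696949/42994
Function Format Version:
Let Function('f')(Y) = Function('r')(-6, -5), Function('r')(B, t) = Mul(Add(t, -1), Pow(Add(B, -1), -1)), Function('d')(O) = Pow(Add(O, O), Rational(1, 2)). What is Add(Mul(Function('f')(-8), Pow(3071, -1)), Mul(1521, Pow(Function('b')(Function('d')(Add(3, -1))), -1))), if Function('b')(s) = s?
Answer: Rational(32696949, 42994) ≈ 760.50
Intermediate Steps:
Function('d')(O) = Mul(Pow(2, Rational(1, 2)), Pow(O, Rational(1, 2))) (Function('d')(O) = Pow(Mul(2, O), Rational(1, 2)) = Mul(Pow(2, Rational(1, 2)), Pow(O, Rational(1, 2))))
Function('r')(B, t) = Mul(Pow(Add(-1, B), -1), Add(-1, t)) (Function('r')(B, t) = Mul(Add(-1, t), Pow(Add(-1, B), -1)) = Mul(Pow(Add(-1, B), -1), Add(-1, t)))
Function('f')(Y) = Rational(6, 7) (Function('f')(Y) = Mul(Pow(Add(-1, -6), -1), Add(-1, -5)) = Mul(Pow(-7, -1), -6) = Mul(Rational(-1, 7), -6) = Rational(6, 7))
Add(Mul(Function('f')(-8), Pow(3071, -1)), Mul(1521, Pow(Function('b')(Function('d')(Add(3, -1))), -1))) = Add(Mul(Rational(6, 7), Pow(3071, -1)), Mul(1521, Pow(Mul(Pow(2, Rational(1, 2)), Pow(Add(3, -1), Rational(1, 2))), -1))) = Add(Mul(Rational(6, 7), Rational(1, 3071)), Mul(1521, Pow(Mul(Pow(2, Rational(1, 2)), Pow(2, Rational(1, 2))), -1))) = Add(Rational(6, 21497), Mul(1521, Pow(2, -1))) = Add(Rational(6, 21497), Mul(1521, Rational(1, 2))) = Add(Rational(6, 21497), Rational(1521, 2)) = Rational(32696949, 42994)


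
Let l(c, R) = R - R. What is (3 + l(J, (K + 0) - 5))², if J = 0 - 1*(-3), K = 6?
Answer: 9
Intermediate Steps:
J = 3 (J = 0 + 3 = 3)
l(c, R) = 0
(3 + l(J, (K + 0) - 5))² = (3 + 0)² = 3² = 9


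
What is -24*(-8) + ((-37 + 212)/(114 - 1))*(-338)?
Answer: -37454/113 ≈ -331.45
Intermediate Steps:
-24*(-8) + ((-37 + 212)/(114 - 1))*(-338) = 192 + (175/113)*(-338) = 192 - 59150/113 = -37454/113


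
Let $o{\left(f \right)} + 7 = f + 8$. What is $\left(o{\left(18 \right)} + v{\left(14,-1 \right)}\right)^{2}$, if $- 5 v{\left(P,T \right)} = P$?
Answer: $\frac{6561}{25} \approx 262.44$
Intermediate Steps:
$o{\left(f \right)} = 1 + f$ ($o{\left(f \right)} = -7 + \left(f + 8\right) = -7 + \left(8 + f\right) = 1 + f$)
$v{\left(P,T \right)} = - \frac{P}{5}$
$\left(o{\left(18 \right)} + v{\left(14,-1 \right)}\right)^{2} = \left(\left(1 + 18\right) - \frac{14}{5}\right)^{2} = \left(19 - \frac{14}{5}\right)^{2} = \left(\frac{81}{5}\right)^{2} = \frac{6561}{25}$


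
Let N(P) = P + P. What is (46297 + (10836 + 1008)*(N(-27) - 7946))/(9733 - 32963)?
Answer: 94705703/23230 ≈ 4076.9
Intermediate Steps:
N(P) = 2*P
(46297 + (10836 + 1008)*(N(-27) - 7946))/(9733 - 32963) = (46297 + (10836 + 1008)*(2*(-27) - 7946))/(9733 - 32963) = (46297 + 11844*(-54 - 7946))/(-23230) = (46297 + 11844*(-8000))*(-1/23230) = (46297 - 94752000)*(-1/23230) = -94705703*(-1/23230) = 94705703/23230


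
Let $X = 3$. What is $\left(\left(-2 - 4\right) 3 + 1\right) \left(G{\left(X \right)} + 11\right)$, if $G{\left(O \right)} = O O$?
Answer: $-340$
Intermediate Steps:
$G{\left(O \right)} = O^{2}$
$\left(\left(-2 - 4\right) 3 + 1\right) \left(G{\left(X \right)} + 11\right) = \left(\left(-2 - 4\right) 3 + 1\right) \left(3^{2} + 11\right) = \left(\left(-2 - 4\right) 3 + 1\right) \left(9 + 11\right) = \left(\left(-6\right) 3 + 1\right) 20 = \left(-18 + 1\right) 20 = \left(-17\right) 20 = -340$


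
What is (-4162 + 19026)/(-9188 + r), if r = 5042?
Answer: -7432/2073 ≈ -3.5851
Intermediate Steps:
(-4162 + 19026)/(-9188 + r) = (-4162 + 19026)/(-9188 + 5042) = 14864/(-4146) = 14864*(-1/4146) = -7432/2073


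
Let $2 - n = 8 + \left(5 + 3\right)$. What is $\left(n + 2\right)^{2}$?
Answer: $144$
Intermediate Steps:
$n = -14$ ($n = 2 - \left(8 + \left(5 + 3\right)\right) = 2 - \left(8 + 8\right) = 2 - 16 = -14$)
$\left(n + 2\right)^{2} = \left(-14 + 2\right)^{2} = \left(-12\right)^{2} = 144$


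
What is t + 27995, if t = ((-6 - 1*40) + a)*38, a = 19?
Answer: 26969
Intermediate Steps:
t = -1026 (t = ((-6 - 1*40) + 19)*38 = ((-6 - 40) + 19)*38 = (-46 + 19)*38 = -27*38 = -1026)
t + 27995 = -1026 + 27995 = 26969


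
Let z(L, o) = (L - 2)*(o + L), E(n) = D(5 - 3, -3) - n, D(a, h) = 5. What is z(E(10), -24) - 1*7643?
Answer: -7440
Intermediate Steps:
E(n) = 5 - n
z(L, o) = (-2 + L)*(L + o)
z(E(10), -24) - 1*7643 = ((5 - 1*10)² - 2*(5 - 1*10) - 2*(-24) + (5 - 1*10)*(-24)) - 1*7643 = ((5 - 10)² - 2*(5 - 10) + 48 + (5 - 10)*(-24)) - 7643 = ((-5)² - 2*(-5) + 48 - 5*(-24)) - 7643 = (25 + 10 + 48 + 120) - 7643 = 203 - 7643 = -7440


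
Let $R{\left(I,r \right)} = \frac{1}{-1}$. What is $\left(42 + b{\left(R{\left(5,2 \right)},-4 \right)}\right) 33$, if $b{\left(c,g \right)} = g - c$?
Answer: $1287$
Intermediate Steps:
$R{\left(I,r \right)} = -1$
$\left(42 + b{\left(R{\left(5,2 \right)},-4 \right)}\right) 33 = \left(42 - 3\right) 33 = 39 \cdot 33 = 1287$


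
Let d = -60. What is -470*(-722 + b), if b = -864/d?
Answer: 332572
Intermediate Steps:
b = 72/5 (b = -864/(-60) = -864*(-1/60) = 72/5 ≈ 14.400)
-470*(-722 + b) = -470*(-722 + 72/5) = -470*(-3538/5) = 332572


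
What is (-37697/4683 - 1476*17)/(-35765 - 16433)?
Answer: 117543533/244443234 ≈ 0.48086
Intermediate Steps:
(-37697/4683 - 1476*17)/(-35765 - 16433) = (-37697*1/4683 - 25092)/(-52198) = (-37697/4683 - 25092)*(-1/52198) = -117543533/4683*(-1/52198) = 117543533/244443234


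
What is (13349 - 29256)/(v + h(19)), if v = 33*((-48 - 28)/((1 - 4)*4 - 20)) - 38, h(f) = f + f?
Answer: -127256/627 ≈ -202.96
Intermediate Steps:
h(f) = 2*f
v = 323/8 (v = 33*(-76/(-3*4 - 20)) - 38 = 33*(-76/(-12 - 20)) - 38 = 33*(-76/(-32)) - 38 = 33*(-76*(-1/32)) - 38 = 33*(19/8) - 38 = 627/8 - 38 = 323/8 ≈ 40.375)
(13349 - 29256)/(v + h(19)) = (13349 - 29256)/(323/8 + 2*19) = -15907/(323/8 + 38) = -15907/627/8 = -15907*8/627 = -127256/627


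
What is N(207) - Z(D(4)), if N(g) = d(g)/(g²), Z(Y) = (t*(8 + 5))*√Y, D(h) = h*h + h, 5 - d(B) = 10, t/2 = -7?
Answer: -5/42849 + 364*√5 ≈ 813.93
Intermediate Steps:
t = -14 (t = 2*(-7) = -14)
d(B) = -5 (d(B) = 5 - 1*10 = 5 - 10 = -5)
D(h) = h + h² (D(h) = h² + h = h + h²)
Z(Y) = -182*√Y (Z(Y) = (-14*(8 + 5))*√Y = (-14*13)*√Y = -182*√Y)
N(g) = -5/g²
N(207) - Z(D(4)) = -5/207² - (-182)*√(4*(1 + 4)) = -5*1/42849 - (-182)*√(4*5) = -5/42849 - (-182)*√20 = -5/42849 - (-182)*2*√5 = -5/42849 - (-364)*√5 = -5/42849 + 364*√5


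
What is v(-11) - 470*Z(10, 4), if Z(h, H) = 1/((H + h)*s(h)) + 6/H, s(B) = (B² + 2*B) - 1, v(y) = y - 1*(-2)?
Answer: -594997/833 ≈ -714.28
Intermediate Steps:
v(y) = 2 + y (v(y) = y + 2 = 2 + y)
s(B) = -1 + B² + 2*B
Z(h, H) = 6/H + 1/((H + h)*(-1 + h² + 2*h)) (Z(h, H) = 1/((H + h)*(-1 + h² + 2*h)) + 6/H = 6/H + 1/((H + h)*(-1 + h² + 2*h)))
v(-11) - 470*Z(10, 4) = (2 - 11) - 470*(4 + 6*4*(-1 + 10² + 2*10) + 6*10*(-1 + 10² + 2*10))/(4*(4 + 10)*(-1 + 10² + 2*10)) = -9 - 235*(4 + 6*4*(-1 + 100 + 20) + 6*10*(-1 + 100 + 20))/(2*14*(-1 + 100 + 20)) = -9 - 235*(4 + 6*4*119 + 6*10*119)/(2*14*119) = -9 - 235*(4 + 2856 + 7140)/(2*14*119) = -9 - 235*10000/(2*14*119) = -9 - 470*1250/833 = -9 - 587500/833 = -594997/833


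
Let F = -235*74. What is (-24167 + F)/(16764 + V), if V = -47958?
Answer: 41557/31194 ≈ 1.3322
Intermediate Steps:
F = -17390
(-24167 + F)/(16764 + V) = (-24167 - 17390)/(16764 - 47958) = -41557/(-31194) = -41557*(-1/31194) = 41557/31194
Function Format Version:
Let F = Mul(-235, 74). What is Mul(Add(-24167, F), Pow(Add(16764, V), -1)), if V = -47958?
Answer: Rational(41557, 31194) ≈ 1.3322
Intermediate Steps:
F = -17390
Mul(Add(-24167, F), Pow(Add(16764, V), -1)) = Mul(Add(-24167, -17390), Pow(Add(16764, -47958), -1)) = Mul(-41557, Pow(-31194, -1)) = Mul(-41557, Rational(-1, 31194)) = Rational(41557, 31194)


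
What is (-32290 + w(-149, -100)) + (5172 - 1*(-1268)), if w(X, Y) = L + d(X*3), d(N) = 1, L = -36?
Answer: -25885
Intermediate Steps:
w(X, Y) = -35 (w(X, Y) = -36 + 1 = -35)
(-32290 + w(-149, -100)) + (5172 - 1*(-1268)) = (-32290 - 35) + (5172 - 1*(-1268)) = -32325 + (5172 + 1268) = -32325 + 6440 = -25885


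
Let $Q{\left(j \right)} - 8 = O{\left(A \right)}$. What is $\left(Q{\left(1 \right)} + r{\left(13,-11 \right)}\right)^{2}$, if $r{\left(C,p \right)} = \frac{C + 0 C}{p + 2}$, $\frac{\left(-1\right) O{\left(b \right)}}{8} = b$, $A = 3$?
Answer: $\frac{24649}{81} \approx 304.31$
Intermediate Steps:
$O{\left(b \right)} = - 8 b$
$Q{\left(j \right)} = -16$ ($Q{\left(j \right)} = 8 - 24 = -16$)
$r{\left(C,p \right)} = \frac{C}{2 + p}$ ($r{\left(C,p \right)} = \frac{C + 0}{2 + p} = \frac{C}{2 + p}$)
$\left(Q{\left(1 \right)} + r{\left(13,-11 \right)}\right)^{2} = \left(-16 + \frac{13}{2 - 11}\right)^{2} = \left(-16 + \frac{13}{-9}\right)^{2} = \left(-16 + 13 \left(- \frac{1}{9}\right)\right)^{2} = \left(-16 - \frac{13}{9}\right)^{2} = \left(- \frac{157}{9}\right)^{2} = \frac{24649}{81}$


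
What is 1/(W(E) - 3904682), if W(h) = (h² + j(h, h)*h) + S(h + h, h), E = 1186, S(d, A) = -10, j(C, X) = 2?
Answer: -1/2495724 ≈ -4.0069e-7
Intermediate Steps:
W(h) = -10 + h² + 2*h (W(h) = (h² + 2*h) - 10 = -10 + h² + 2*h)
1/(W(E) - 3904682) = 1/((-10 + 1186² + 2*1186) - 3904682) = 1/((-10 + 1406596 + 2372) - 3904682) = 1/(1408958 - 3904682) = 1/(-2495724) = -1/2495724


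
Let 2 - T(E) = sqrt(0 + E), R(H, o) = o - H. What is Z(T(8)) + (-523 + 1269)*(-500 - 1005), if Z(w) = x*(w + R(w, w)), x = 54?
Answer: -1122622 - 108*sqrt(2) ≈ -1.1228e+6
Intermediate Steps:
T(E) = 2 - sqrt(E) (T(E) = 2 - sqrt(0 + E) = 2 - sqrt(E))
Z(w) = 54*w (Z(w) = 54*(w + (w - w)) = 54*(w + 0) = 54*w)
Z(T(8)) + (-523 + 1269)*(-500 - 1005) = 54*(2 - sqrt(8)) + (-523 + 1269)*(-500 - 1005) = 54*(2 - 2*sqrt(2)) + 746*(-1505) = 54*(2 - 2*sqrt(2)) - 1122730 = (108 - 108*sqrt(2)) - 1122730 = -1122622 - 108*sqrt(2)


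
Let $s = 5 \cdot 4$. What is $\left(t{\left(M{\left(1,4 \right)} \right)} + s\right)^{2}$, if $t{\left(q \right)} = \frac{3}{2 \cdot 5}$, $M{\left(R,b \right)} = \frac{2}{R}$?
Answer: $\frac{41209}{100} \approx 412.09$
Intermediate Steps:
$t{\left(q \right)} = \frac{3}{10}$
$s = 20$
$\left(t{\left(M{\left(1,4 \right)} \right)} + s\right)^{2} = \left(\frac{3}{10} + 20\right)^{2} = \left(\frac{203}{10}\right)^{2} = \frac{41209}{100}$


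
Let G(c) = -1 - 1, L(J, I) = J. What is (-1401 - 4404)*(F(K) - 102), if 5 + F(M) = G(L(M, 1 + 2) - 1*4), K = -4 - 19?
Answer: 632745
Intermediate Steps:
K = -23
G(c) = -2
F(M) = -7 (F(M) = -5 - 2 = -7)
(-1401 - 4404)*(F(K) - 102) = (-1401 - 4404)*(-7 - 102) = -5805*(-109) = 632745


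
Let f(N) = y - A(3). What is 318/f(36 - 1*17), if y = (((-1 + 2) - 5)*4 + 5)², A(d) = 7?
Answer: 53/19 ≈ 2.7895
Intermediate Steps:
y = 121 (y = ((1 - 5)*4 + 5)² = (-4*4 + 5)² = (-16 + 5)² = (-11)² = 121)
f(N) = 114 (f(N) = 121 - 1*7 = 121 - 7 = 114)
318/f(36 - 1*17) = 318/114 = 318*(1/114) = 53/19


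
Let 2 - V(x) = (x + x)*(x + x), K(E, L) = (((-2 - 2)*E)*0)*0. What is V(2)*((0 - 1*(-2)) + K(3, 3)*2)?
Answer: -28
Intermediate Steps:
K(E, L) = 0 (K(E, L) = (-4*E*0)*0 = 0*0 = 0)
V(x) = 2 - 4*x² (V(x) = 2 - (x + x)*(x + x) = 2 - 2*x*2*x = 2 - 4*x²)
V(2)*((0 - 1*(-2)) + K(3, 3)*2) = (2 - 4*2²)*((0 - 1*(-2)) + 0*2) = (2 - 4*4)*((0 + 2) + 0) = (2 - 16)*(2 + 0) = -14*2 = -28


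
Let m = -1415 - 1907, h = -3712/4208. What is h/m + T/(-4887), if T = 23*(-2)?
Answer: 20661670/2134851741 ≈ 0.0096783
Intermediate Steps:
h = -232/263 (h = -3712*1/4208 = -232/263 ≈ -0.88213)
T = -46
m = -3322
h/m + T/(-4887) = -232/263/(-3322) - 46/(-4887) = -232/263*(-1/3322) - 46*(-1/4887) = 116/436843 + 46/4887 = 20661670/2134851741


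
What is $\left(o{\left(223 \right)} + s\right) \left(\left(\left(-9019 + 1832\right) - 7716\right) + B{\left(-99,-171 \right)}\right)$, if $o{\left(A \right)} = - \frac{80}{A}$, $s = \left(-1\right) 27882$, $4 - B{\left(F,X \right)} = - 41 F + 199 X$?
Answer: $- \frac{93707951386}{223} \approx -4.2021 \cdot 10^{8}$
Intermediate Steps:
$B{\left(F,X \right)} = 4 - 199 X + 41 F$ ($B{\left(F,X \right)} = 4 - \left(- 41 F + 199 X\right) = 4 + \left(- 199 X + 41 F\right) = 4 - 199 X + 41 F$)
$s = -27882$
$\left(o{\left(223 \right)} + s\right) \left(\left(\left(-9019 + 1832\right) - 7716\right) + B{\left(-99,-171 \right)}\right) = \left(- \frac{80}{223} - 27882\right) \left(\left(\left(-9019 + 1832\right) - 7716\right) + \left(4 - -34029 + 41 \left(-99\right)\right)\right) = \left(\left(-80\right) \frac{1}{223} - 27882\right) \left(\left(-7187 - 7716\right) + \left(4 + 34029 - 4059\right)\right) = \left(- \frac{80}{223} - 27882\right) \left(-14903 + 29974\right) = \left(- \frac{6217766}{223}\right) 15071 = - \frac{93707951386}{223}$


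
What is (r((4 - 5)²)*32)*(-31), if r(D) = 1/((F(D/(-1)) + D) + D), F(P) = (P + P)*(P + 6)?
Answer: 124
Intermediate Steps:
F(P) = 2*P*(6 + P) (F(P) = (2*P)*(6 + P) = 2*P*(6 + P))
r(D) = 1/(2*D - 2*D*(6 - D)) (r(D) = 1/((2*(D/(-1))*(6 + D/(-1)) + D) + D) = 1/((2*(D*(-1))*(6 + D*(-1)) + D) + D) = 1/((2*(-D)*(6 - D) + D) + D) = 1/((-2*D*(6 - D) + D) + D) = 1/((D - 2*D*(6 - D)) + D) = 1/(2*D - 2*D*(6 - D)))
(r((4 - 5)²)*32)*(-31) = ((1/(2*((4 - 5)²)*(-5 + (4 - 5)²)))*32)*(-31) = ((1/(2*((-1)²)*(-5 + (-1)²)))*32)*(-31) = (((½)/(1*(-5 + 1)))*32)*(-31) = (((½)*1/(-4))*32)*(-31) = (((½)*1*(-¼))*32)*(-31) = -⅛*32*(-31) = -4*(-31) = 124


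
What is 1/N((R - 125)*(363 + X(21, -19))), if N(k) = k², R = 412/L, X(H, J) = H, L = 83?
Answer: 6889/14636684427264 ≈ 4.7067e-10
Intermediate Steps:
R = 412/83 ≈ 4.9639
1/N((R - 125)*(363 + X(21, -19))) = 1/(((412/83 - 125)*(363 + 21))²) = 1/((-9963/83*384)²) = 1/((-3825792/83)²) = 1/(14636684427264/6889) = 6889/14636684427264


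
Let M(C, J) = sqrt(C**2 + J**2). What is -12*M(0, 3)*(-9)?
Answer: 324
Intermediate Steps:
-12*M(0, 3)*(-9) = -12*sqrt(0**2 + 3**2)*(-9) = -12*sqrt(0 + 9)*(-9) = -12*sqrt(9)*(-9) = -12*3*(-9) = -36*(-9) = 324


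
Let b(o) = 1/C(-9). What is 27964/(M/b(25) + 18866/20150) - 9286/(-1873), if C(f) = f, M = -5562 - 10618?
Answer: 14151471806738/2747936237509 ≈ 5.1499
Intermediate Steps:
M = -16180
b(o) = -⅑ (b(o) = 1/(-9) = -⅑)
27964/(M/b(25) + 18866/20150) - 9286/(-1873) = 27964/(-16180/(-⅑) + 18866/20150) - 9286/(-1873) = 27964/(-16180*(-9) + 18866*(1/20150)) - 9286*(-1/1873) = 27964/(145620 + 9433/10075) + 9286/1873 = 27964/(1467130933/10075) + 9286/1873 = 27964*(10075/1467130933) + 9286/1873 = 281737300/1467130933 + 9286/1873 = 14151471806738/2747936237509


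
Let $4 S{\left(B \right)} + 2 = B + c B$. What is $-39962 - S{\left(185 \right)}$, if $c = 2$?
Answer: $- \frac{160401}{4} \approx -40100.0$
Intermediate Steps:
$S{\left(B \right)} = - \frac{1}{2} + \frac{3 B}{4}$ ($S{\left(B \right)} = - \frac{1}{2} + \frac{B + 2 B}{4} = - \frac{1}{2} + \frac{3 B}{4}$)
$-39962 - S{\left(185 \right)} = -39962 - \left(- \frac{1}{2} + \frac{3}{4} \cdot 185\right) = -39962 - \left(- \frac{1}{2} + \frac{555}{4}\right) = -39962 - \frac{553}{4} = - \frac{160401}{4}$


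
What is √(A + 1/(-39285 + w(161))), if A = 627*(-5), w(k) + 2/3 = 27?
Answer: 3*I*√301987284827/29444 ≈ 55.991*I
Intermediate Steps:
w(k) = 79/3 (w(k) = -⅔ + 27 = 79/3)
A = -3135
√(A + 1/(-39285 + w(161))) = √(-3135 + 1/(-39285 + 79/3)) = √(-3135 + 1/(-117776/3)) = √(-3135 - 3/117776) = √(-369227763/117776) = 3*I*√301987284827/29444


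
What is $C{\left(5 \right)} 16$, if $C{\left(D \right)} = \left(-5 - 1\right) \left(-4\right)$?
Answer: $384$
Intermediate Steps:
$C{\left(D \right)} = 24$ ($C{\left(D \right)} = \left(-6\right) \left(-4\right) = 24$)
$C{\left(5 \right)} 16 = 24 \cdot 16 = 384$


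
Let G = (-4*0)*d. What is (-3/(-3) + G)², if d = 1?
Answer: 1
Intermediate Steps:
G = 0 (G = -4*0*1 = 0*1 = 0)
(-3/(-3) + G)² = (-3/(-3) + 0)² = (-3*(-⅓) + 0)² = (1 + 0)² = 1² = 1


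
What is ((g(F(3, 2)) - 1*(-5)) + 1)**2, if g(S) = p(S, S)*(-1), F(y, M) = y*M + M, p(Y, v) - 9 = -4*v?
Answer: 841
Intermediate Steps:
p(Y, v) = 9 - 4*v
F(y, M) = M + M*y (F(y, M) = M*y + M = M + M*y)
g(S) = -9 + 4*S (g(S) = (9 - 4*S)*(-1) = -9 + 4*S)
((g(F(3, 2)) - 1*(-5)) + 1)**2 = (((-9 + 4*(2*(1 + 3))) - 1*(-5)) + 1)**2 = (((-9 + 4*(2*4)) + 5) + 1)**2 = (((-9 + 4*8) + 5) + 1)**2 = (((-9 + 32) + 5) + 1)**2 = ((23 + 5) + 1)**2 = (28 + 1)**2 = 29**2 = 841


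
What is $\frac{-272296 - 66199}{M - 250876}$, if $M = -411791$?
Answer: $\frac{338495}{662667} \approx 0.51081$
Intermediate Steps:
$\frac{-272296 - 66199}{M - 250876} = \frac{-272296 - 66199}{-411791 - 250876} = - \frac{338495}{-662667} = \left(-338495\right) \left(- \frac{1}{662667}\right) = \frac{338495}{662667}$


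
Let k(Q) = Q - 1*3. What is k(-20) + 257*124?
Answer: 31845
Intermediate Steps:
k(Q) = -3 + Q (k(Q) = Q - 3 = -3 + Q)
k(-20) + 257*124 = (-3 - 20) + 257*124 = -23 + 31868 = 31845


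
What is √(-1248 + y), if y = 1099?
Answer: I*√149 ≈ 12.207*I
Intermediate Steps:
√(-1248 + y) = √(-1248 + 1099) = √(-149) = I*√149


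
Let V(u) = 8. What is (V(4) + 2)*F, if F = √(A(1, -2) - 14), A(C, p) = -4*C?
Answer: 30*I*√2 ≈ 42.426*I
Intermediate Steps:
F = 3*I*√2 (F = √(-4*1 - 14) = √(-4 - 14) = √(-18) = 3*I*√2 ≈ 4.2426*I)
(V(4) + 2)*F = (8 + 2)*(3*I*√2) = 10*(3*I*√2) = 30*I*√2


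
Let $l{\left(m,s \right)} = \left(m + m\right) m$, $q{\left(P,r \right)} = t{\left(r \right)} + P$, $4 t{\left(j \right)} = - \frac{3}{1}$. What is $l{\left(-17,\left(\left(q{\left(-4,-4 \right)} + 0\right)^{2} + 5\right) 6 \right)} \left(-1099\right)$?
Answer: $-635222$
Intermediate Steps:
$t{\left(j \right)} = - \frac{3}{4}$ ($t{\left(j \right)} = \frac{\left(-3\right) 1^{-1}}{4} = \frac{\left(-3\right) 1}{4} = \frac{1}{4} \left(-3\right) = - \frac{3}{4}$)
$q{\left(P,r \right)} = - \frac{3}{4} + P$
$l{\left(m,s \right)} = 2 m^{2}$ ($l{\left(m,s \right)} = 2 m m = 2 m^{2}$)
$l{\left(-17,\left(\left(q{\left(-4,-4 \right)} + 0\right)^{2} + 5\right) 6 \right)} \left(-1099\right) = 2 \left(-17\right)^{2} \left(-1099\right) = 2 \cdot 289 \left(-1099\right) = 578 \left(-1099\right) = -635222$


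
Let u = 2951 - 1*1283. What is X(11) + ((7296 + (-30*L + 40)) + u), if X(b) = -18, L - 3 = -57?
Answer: 10606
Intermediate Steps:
L = -54 (L = 3 - 57 = -54)
u = 1668 (u = 2951 - 1283 = 1668)
X(11) + ((7296 + (-30*L + 40)) + u) = -18 + ((7296 + (-30*(-54) + 40)) + 1668) = -18 + ((7296 + (1620 + 40)) + 1668) = -18 + ((7296 + 1660) + 1668) = -18 + (8956 + 1668) = -18 + 10624 = 10606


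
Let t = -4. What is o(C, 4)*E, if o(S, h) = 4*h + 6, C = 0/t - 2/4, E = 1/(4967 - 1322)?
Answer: 22/3645 ≈ 0.0060357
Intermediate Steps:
E = 1/3645 ≈ 0.00027435
C = -½ (C = 0/(-4) - 2/4 = 0*(-¼) - 2*¼ = 0 - ½ = -½ ≈ -0.50000)
o(S, h) = 6 + 4*h
o(C, 4)*E = (6 + 4*4)*(1/3645) = (6 + 16)*(1/3645) = 22*(1/3645) = 22/3645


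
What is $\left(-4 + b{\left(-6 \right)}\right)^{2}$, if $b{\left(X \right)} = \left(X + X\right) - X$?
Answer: $100$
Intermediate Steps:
$b{\left(X \right)} = X$ ($b{\left(X \right)} = 2 X - X = X$)
$\left(-4 + b{\left(-6 \right)}\right)^{2} = \left(-4 - 6\right)^{2} = \left(-10\right)^{2} = 100$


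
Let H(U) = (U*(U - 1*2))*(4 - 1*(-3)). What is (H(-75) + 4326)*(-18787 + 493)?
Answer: -818674794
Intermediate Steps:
H(U) = 7*U*(-2 + U) (H(U) = (U*(U - 2))*(4 + 3) = (U*(-2 + U))*7 = 7*U*(-2 + U))
(H(-75) + 4326)*(-18787 + 493) = (7*(-75)*(-2 - 75) + 4326)*(-18787 + 493) = (7*(-75)*(-77) + 4326)*(-18294) = (40425 + 4326)*(-18294) = 44751*(-18294) = -818674794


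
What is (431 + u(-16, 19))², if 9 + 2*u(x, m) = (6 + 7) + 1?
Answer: 751689/4 ≈ 1.8792e+5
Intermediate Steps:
u(x, m) = 5/2 (u(x, m) = -9/2 + ((6 + 7) + 1)/2 = -9/2 + (13 + 1)/2 = -9/2 + (½)*14 = -9/2 + 7 = 5/2)
(431 + u(-16, 19))² = (431 + 5/2)² = (867/2)² = 751689/4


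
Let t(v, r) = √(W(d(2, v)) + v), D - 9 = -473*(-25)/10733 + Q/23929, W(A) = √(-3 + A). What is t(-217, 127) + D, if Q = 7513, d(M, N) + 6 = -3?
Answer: 2675067067/256829957 + √(-217 + 2*I*√3) ≈ 10.533 + 14.731*I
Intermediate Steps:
d(M, N) = -9 (d(M, N) = -6 - 3 = -9)
D = 2675067067/256829957 (D = 9 + (-473*(-25)/10733 + 7513/23929) = 9 + (11825*(1/10733) + 7513*(1/23929)) = 9 + (11825/10733 + 7513/23929) = 9 + 363597454/256829957 = 2675067067/256829957 ≈ 10.416)
t(v, r) = √(v + 2*I*√3) (t(v, r) = √(√(-3 - 9) + v) = √(√(-12) + v) = √(2*I*√3 + v) = √(v + 2*I*√3))
t(-217, 127) + D = √(-217 + 2*I*√3) + 2675067067/256829957 = 2675067067/256829957 + √(-217 + 2*I*√3)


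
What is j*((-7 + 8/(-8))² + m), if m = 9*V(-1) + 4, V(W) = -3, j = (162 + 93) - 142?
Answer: 4633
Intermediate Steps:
j = 113 (j = 255 - 142 = 113)
m = -23 (m = 9*(-3) + 4 = -27 + 4 = -23)
j*((-7 + 8/(-8))² + m) = 113*((-7 + 8/(-8))² - 23) = 113*((-7 + 8*(-⅛))² - 23) = 113*((-7 - 1)² - 23) = 113*((-8)² - 23) = 113*(64 - 23) = 113*41 = 4633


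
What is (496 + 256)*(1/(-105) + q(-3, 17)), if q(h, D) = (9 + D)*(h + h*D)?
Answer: -110860592/105 ≈ -1.0558e+6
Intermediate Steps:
q(h, D) = (9 + D)*(h + D*h)
(496 + 256)*(1/(-105) + q(-3, 17)) = (496 + 256)*(1/(-105) - 3*(9 + 17² + 10*17)) = 752*(-1/105 - 3*(9 + 289 + 170)) = 752*(-1/105 - 3*468) = 752*(-1/105 - 1404) = 752*(-147421/105) = -110860592/105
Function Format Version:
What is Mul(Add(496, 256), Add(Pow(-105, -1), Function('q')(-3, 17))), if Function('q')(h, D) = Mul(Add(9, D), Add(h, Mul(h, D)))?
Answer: Rational(-110860592, 105) ≈ -1.0558e+6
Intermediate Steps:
Function('q')(h, D) = Mul(Add(9, D), Add(h, Mul(D, h)))
Mul(Add(496, 256), Add(Pow(-105, -1), Function('q')(-3, 17))) = Mul(Add(496, 256), Add(Pow(-105, -1), Mul(-3, Add(9, Pow(17, 2), Mul(10, 17))))) = Mul(752, Add(Rational(-1, 105), Mul(-3, Add(9, 289, 170)))) = Mul(752, Add(Rational(-1, 105), Mul(-3, 468))) = Mul(752, Add(Rational(-1, 105), -1404)) = Mul(752, Rational(-147421, 105)) = Rational(-110860592, 105)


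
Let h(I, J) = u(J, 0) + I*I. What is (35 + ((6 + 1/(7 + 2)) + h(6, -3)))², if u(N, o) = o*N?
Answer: 481636/81 ≈ 5946.1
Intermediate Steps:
u(N, o) = N*o
h(I, J) = I² (h(I, J) = J*0 + I*I = 0 + I² = I²)
(35 + ((6 + 1/(7 + 2)) + h(6, -3)))² = (35 + ((6 + 1/(7 + 2)) + 6²))² = (35 + ((6 + 1/9) + 36))² = (35 + ((6 + ⅑) + 36))² = (35 + (55/9 + 36))² = (35 + 379/9)² = (694/9)² = 481636/81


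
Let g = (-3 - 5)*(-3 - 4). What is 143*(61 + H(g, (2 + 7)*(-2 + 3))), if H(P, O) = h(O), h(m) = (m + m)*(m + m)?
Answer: 55055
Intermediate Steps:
h(m) = 4*m**2 (h(m) = (2*m)*(2*m) = 4*m**2)
g = 56 (g = -8*(-7) = 56)
H(P, O) = 4*O**2
143*(61 + H(g, (2 + 7)*(-2 + 3))) = 143*(61 + 4*((2 + 7)*(-2 + 3))**2) = 143*(61 + 4*(9*1)**2) = 143*(61 + 4*9**2) = 143*(61 + 4*81) = 143*(61 + 324) = 143*385 = 55055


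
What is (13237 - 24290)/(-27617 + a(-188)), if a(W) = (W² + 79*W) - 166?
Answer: 11053/7291 ≈ 1.5160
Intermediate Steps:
a(W) = -166 + W² + 79*W
(13237 - 24290)/(-27617 + a(-188)) = (13237 - 24290)/(-27617 + (-166 + (-188)² + 79*(-188))) = -11053/(-27617 + (-166 + 35344 - 14852)) = -11053/(-27617 + 20326) = -11053/(-7291) = -11053*(-1/7291) = 11053/7291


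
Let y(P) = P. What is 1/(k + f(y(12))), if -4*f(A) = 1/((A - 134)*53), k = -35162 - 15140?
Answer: -25864/1301010927 ≈ -1.9880e-5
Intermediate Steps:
k = -50302
f(A) = -1/(212*(-134 + A)) (f(A) = -1/(4*(A - 134)*53) = -1/(4*(-134 + A)*53) = -1/(212*(-134 + A)))
1/(k + f(y(12))) = 1/(-50302 - 1/(-28408 + 212*12)) = 1/(-50302 - 1/(-28408 + 2544)) = 1/(-50302 - 1/(-25864)) = 1/(-50302 - 1*(-1/25864)) = 1/(-50302 + 1/25864) = 1/(-1301010927/25864) = -25864/1301010927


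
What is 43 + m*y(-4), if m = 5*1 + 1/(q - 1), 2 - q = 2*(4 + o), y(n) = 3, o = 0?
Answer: 403/7 ≈ 57.571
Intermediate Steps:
q = -6 (q = 2 - 2*(4 + 0) = 2 - 2*4 = 2 - 1*8 = 2 - 8 = -6)
m = 34/7 (m = 5*1 + 1/(-6 - 1) = 5 + 1/(-7) = 5 - 1/7 = 34/7 ≈ 4.8571)
43 + m*y(-4) = 43 + (34/7)*3 = 43 + 102/7 = 403/7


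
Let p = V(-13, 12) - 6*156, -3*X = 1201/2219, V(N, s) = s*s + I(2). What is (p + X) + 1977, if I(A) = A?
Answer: 7900658/6657 ≈ 1186.8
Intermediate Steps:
V(N, s) = 2 + s² (V(N, s) = s*s + 2 = s² + 2 = 2 + s²)
X = -1201/6657 (X = -1201/(3*2219) = -⅓*1201/2219 = -1201/6657 ≈ -0.18041)
p = -790 (p = (2 + 12²) - 6*156 = (2 + 144) - 1*936 = 146 - 936 = -790)
(p + X) + 1977 = (-790 - 1201/6657) + 1977 = -5260231/6657 + 1977 = 7900658/6657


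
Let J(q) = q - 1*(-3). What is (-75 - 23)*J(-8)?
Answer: 490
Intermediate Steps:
J(q) = 3 + q (J(q) = q + 3 = 3 + q)
(-75 - 23)*J(-8) = (-75 - 23)*(3 - 8) = -98*(-5) = 490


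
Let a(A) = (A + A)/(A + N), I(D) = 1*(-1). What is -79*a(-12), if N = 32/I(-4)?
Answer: -474/11 ≈ -43.091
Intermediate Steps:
I(D) = -1
N = -32 (N = 32/(-1) = 32*(-1) = -32)
a(A) = 2*A/(-32 + A) (a(A) = (A + A)/(A - 32) = (2*A)/(-32 + A) = 2*A/(-32 + A))
-79*a(-12) = -158*(-12)/(-32 - 12) = -158*(-12)/(-44) = -158*(-12)*(-1)/44 = -79*6/11 = -474/11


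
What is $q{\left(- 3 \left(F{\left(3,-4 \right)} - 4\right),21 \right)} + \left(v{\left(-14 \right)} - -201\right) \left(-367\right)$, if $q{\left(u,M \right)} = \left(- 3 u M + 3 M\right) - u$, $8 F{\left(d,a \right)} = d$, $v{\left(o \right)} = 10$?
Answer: $-78070$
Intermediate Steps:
$F{\left(d,a \right)} = \frac{d}{8}$
$q{\left(u,M \right)} = - u + 3 M - 3 M u$ ($q{\left(u,M \right)} = \left(- 3 M u + 3 M\right) - u = \left(3 M - 3 M u\right) - u = - u + 3 M - 3 M u$)
$q{\left(- 3 \left(F{\left(3,-4 \right)} - 4\right),21 \right)} + \left(v{\left(-14 \right)} - -201\right) \left(-367\right) = \left(- \left(-3\right) \left(\frac{1}{8} \cdot 3 - 4\right) + 3 \cdot 21 - 63 \left(- 3 \left(\frac{1}{8} \cdot 3 - 4\right)\right)\right) + \left(10 - -201\right) \left(-367\right) = \left(- \left(-3\right) \left(\frac{3}{8} - 4\right) + 63 - 63 \left(- 3 \left(\frac{3}{8} - 4\right)\right)\right) + \left(10 + 201\right) \left(-367\right) = \left(- \frac{\left(-3\right) \left(-29\right)}{8} + 63 - 63 \left(\left(-3\right) \left(- \frac{29}{8}\right)\right)\right) + 211 \left(-367\right) = \left(\left(-1\right) \frac{87}{8} + 63 - 63 \cdot \frac{87}{8}\right) - 77437 = \left(- \frac{87}{8} + 63 - \frac{5481}{8}\right) - 77437 = -633 - 77437 = -78070$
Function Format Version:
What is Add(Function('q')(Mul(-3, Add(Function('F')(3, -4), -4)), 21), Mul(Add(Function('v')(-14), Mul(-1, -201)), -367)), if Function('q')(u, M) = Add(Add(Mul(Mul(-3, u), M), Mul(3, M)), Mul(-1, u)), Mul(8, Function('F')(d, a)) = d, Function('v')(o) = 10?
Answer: -78070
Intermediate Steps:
Function('F')(d, a) = Mul(Rational(1, 8), d)
Function('q')(u, M) = Add(Mul(-1, u), Mul(3, M), Mul(-3, M, u)) (Function('q')(u, M) = Add(Add(Mul(-3, M, u), Mul(3, M)), Mul(-1, u)) = Add(Add(Mul(3, M), Mul(-3, M, u)), Mul(-1, u)) = Add(Mul(-1, u), Mul(3, M), Mul(-3, M, u)))
Add(Function('q')(Mul(-3, Add(Function('F')(3, -4), -4)), 21), Mul(Add(Function('v')(-14), Mul(-1, -201)), -367)) = Add(Add(Mul(-1, Mul(-3, Add(Mul(Rational(1, 8), 3), -4))), Mul(3, 21), Mul(-3, 21, Mul(-3, Add(Mul(Rational(1, 8), 3), -4)))), Mul(Add(10, Mul(-1, -201)), -367)) = Add(Add(Mul(-1, Mul(-3, Add(Rational(3, 8), -4))), 63, Mul(-3, 21, Mul(-3, Add(Rational(3, 8), -4)))), Mul(Add(10, 201), -367)) = Add(Add(Mul(-1, Mul(-3, Rational(-29, 8))), 63, Mul(-3, 21, Mul(-3, Rational(-29, 8)))), Mul(211, -367)) = Add(Add(Mul(-1, Rational(87, 8)), 63, Mul(-3, 21, Rational(87, 8))), -77437) = Add(Add(Rational(-87, 8), 63, Rational(-5481, 8)), -77437) = Add(-633, -77437) = -78070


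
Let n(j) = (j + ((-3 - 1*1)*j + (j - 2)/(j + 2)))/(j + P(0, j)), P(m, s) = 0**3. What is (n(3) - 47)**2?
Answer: 561001/225 ≈ 2493.3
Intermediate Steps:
P(m, s) = 0
n(j) = (-3*j + (-2 + j)/(2 + j))/j (n(j) = (j + ((-3 - 1*1)*j + (j - 2)/(j + 2)))/(j + 0) = (j + ((-3 - 1)*j + (-2 + j)/(2 + j)))/j = (j + (-4*j + (-2 + j)/(2 + j)))/j = (-3*j + (-2 + j)/(2 + j))/j)
(n(3) - 47)**2 = ((-2 - 5*3 - 3*3**2)/(3*(2 + 3)) - 47)**2 = ((1/3)*(-2 - 15 - 3*9)/5 - 47)**2 = ((1/3)*(1/5)*(-2 - 15 - 27) - 47)**2 = ((1/3)*(1/5)*(-44) - 47)**2 = (-44/15 - 47)**2 = (-749/15)**2 = 561001/225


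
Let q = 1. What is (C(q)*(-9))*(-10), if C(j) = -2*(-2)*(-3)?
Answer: -1080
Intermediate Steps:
C(j) = -12 (C(j) = 4*(-3) = -12)
(C(q)*(-9))*(-10) = -12*(-9)*(-10) = 108*(-10) = -1080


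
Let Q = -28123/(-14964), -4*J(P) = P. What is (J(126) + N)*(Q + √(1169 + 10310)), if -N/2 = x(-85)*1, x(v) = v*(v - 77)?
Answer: -516928863/9976 - 55143*√11479/2 ≈ -3.0058e+6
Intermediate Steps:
J(P) = -P/4
Q = 28123/14964 (Q = -28123*(-1/14964) = 28123/14964 ≈ 1.8794)
x(v) = v*(-77 + v)
N = -27540 (N = -2*(-85*(-77 - 85)) = -2*(-85*(-162)) = -27540 ≈ -27540.)
(J(126) + N)*(Q + √(1169 + 10310)) = (-¼*126 - 27540)*(28123/14964 + √(1169 + 10310)) = (-63/2 - 27540)*(28123/14964 + √11479) = -55143*(28123/14964 + √11479)/2 = -516928863/9976 - 55143*√11479/2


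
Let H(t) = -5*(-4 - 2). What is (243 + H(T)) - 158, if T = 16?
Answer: 115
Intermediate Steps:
H(t) = 30 (H(t) = -5*(-6) = 30)
(243 + H(T)) - 158 = (243 + 30) - 158 = 273 - 158 = 115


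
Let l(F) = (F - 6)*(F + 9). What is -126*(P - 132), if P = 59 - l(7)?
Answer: 11214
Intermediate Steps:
l(F) = (-6 + F)*(9 + F)
P = 43 (P = 59 - (-54 + 7² + 3*7) = 59 - (-54 + 49 + 21) = 59 - 1*16 = 59 - 16 = 43)
-126*(P - 132) = -126*(43 - 132) = -126*(-89) = 11214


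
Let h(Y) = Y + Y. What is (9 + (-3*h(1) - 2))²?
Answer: 1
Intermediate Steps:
h(Y) = 2*Y
(9 + (-3*h(1) - 2))² = (9 + (-6 - 2))² = (9 - 8)² = 1² = 1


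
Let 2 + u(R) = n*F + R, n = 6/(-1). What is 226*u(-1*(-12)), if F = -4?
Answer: 7684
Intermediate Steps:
n = -6 (n = 6*(-1) = -6)
u(R) = 22 + R (u(R) = -2 + (-6*(-4) + R) = -2 + (24 + R) = 22 + R)
226*u(-1*(-12)) = 226*(22 - 1*(-12)) = 226*(22 + 12) = 226*34 = 7684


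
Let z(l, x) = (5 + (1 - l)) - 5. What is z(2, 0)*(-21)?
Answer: 21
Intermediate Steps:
z(l, x) = 1 - l (z(l, x) = (6 - l) - 5 = 1 - l)
z(2, 0)*(-21) = (1 - 1*2)*(-21) = (1 - 2)*(-21) = -1*(-21) = 21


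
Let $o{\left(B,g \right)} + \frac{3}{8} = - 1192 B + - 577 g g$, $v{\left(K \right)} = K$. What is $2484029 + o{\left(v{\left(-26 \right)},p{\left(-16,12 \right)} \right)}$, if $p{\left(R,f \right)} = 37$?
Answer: $\frac{13800861}{8} \approx 1.7251 \cdot 10^{6}$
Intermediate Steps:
$o{\left(B,g \right)} = - \frac{3}{8} - 1192 B - 577 g^{2}$ ($o{\left(B,g \right)} = - \frac{3}{8} - \left(1192 B - - 577 g g\right) = - \frac{3}{8} - \left(577 g^{2} + 1192 B\right) = - \frac{3}{8} - 1192 B - 577 g^{2}$)
$2484029 + o{\left(v{\left(-26 \right)},p{\left(-16,12 \right)} \right)} = 2484029 - \left(- \frac{247933}{8} + 789913\right) = 2484029 - \frac{6071371}{8} = \frac{13800861}{8}$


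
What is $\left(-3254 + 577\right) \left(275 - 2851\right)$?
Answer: $6895952$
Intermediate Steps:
$\left(-3254 + 577\right) \left(275 - 2851\right) = \left(-2677\right) \left(-2576\right) = 6895952$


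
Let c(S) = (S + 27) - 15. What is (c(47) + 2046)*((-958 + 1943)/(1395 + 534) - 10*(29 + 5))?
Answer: -1378511875/1929 ≈ -7.1463e+5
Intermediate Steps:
c(S) = 12 + S (c(S) = (27 + S) - 15 = 12 + S)
(c(47) + 2046)*((-958 + 1943)/(1395 + 534) - 10*(29 + 5)) = ((12 + 47) + 2046)*((-958 + 1943)/(1395 + 534) - 10*(29 + 5)) = (59 + 2046)*(985/1929 - 10*34) = 2105*(985*(1/1929) - 340) = 2105*(985/1929 - 340) = 2105*(-654875/1929) = -1378511875/1929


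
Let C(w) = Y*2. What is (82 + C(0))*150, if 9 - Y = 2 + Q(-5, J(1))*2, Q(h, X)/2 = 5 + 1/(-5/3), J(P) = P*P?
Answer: 9120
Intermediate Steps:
J(P) = P²
Q(h, X) = 44/5 (Q(h, X) = 2*(5 + 1/(-5/3)) = 2*(5 - ⅗) = 2*(22/5) = 44/5)
Y = -53/5 (Y = 9 - (2 + (44/5)*2) = 9 - (2 + 88/5) = 9 - 1*98/5 = 9 - 98/5 = -53/5 ≈ -10.600)
C(w) = -106/5 (C(w) = -53/5*2 = -106/5)
(82 + C(0))*150 = (82 - 106/5)*150 = (304/5)*150 = 9120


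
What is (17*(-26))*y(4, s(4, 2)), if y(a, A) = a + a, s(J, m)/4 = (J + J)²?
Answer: -3536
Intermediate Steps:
s(J, m) = 16*J² (s(J, m) = 4*(J + J)² = 4*(2*J)² = 4*(4*J²) = 16*J²)
y(a, A) = 2*a
(17*(-26))*y(4, s(4, 2)) = (17*(-26))*(2*4) = -442*8 = -3536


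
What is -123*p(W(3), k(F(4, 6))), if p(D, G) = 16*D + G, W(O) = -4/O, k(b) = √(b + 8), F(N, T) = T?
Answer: 2624 - 123*√14 ≈ 2163.8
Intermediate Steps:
k(b) = √(8 + b)
p(D, G) = G + 16*D
-123*p(W(3), k(F(4, 6))) = -123*(√(8 + 6) + 16*(-4/3)) = -123*(√14 + 16*(-4*⅓)) = -123*(√14 + 16*(-4/3)) = -123*(√14 - 64/3) = -123*(-64/3 + √14) = 2624 - 123*√14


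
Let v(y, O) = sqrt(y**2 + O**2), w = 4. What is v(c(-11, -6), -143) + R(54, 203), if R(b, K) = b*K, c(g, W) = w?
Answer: 10962 + sqrt(20465) ≈ 11105.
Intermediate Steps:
c(g, W) = 4
R(b, K) = K*b
v(y, O) = sqrt(O**2 + y**2)
v(c(-11, -6), -143) + R(54, 203) = sqrt((-143)**2 + 4**2) + 203*54 = sqrt(20449 + 16) + 10962 = sqrt(20465) + 10962 = 10962 + sqrt(20465)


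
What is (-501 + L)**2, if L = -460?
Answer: 923521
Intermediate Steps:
(-501 + L)**2 = (-501 - 460)**2 = (-961)**2 = 923521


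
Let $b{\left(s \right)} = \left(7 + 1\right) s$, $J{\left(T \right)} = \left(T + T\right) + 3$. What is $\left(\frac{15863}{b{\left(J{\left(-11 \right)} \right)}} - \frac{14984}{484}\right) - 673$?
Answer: $- \frac{14866631}{18392} \approx -808.32$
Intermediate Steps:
$J{\left(T \right)} = 3 + 2 T$ ($J{\left(T \right)} = 2 T + 3 = 3 + 2 T$)
$b{\left(s \right)} = 8 s$
$\left(\frac{15863}{b{\left(J{\left(-11 \right)} \right)}} - \frac{14984}{484}\right) - 673 = \left(\frac{15863}{8 \left(3 + 2 \left(-11\right)\right)} - \frac{14984}{484}\right) - 673 = \left(\frac{15863}{8 \left(3 - 22\right)} - \frac{3746}{121}\right) - 673 = \left(\frac{15863}{8 \left(-19\right)} - \frac{3746}{121}\right) - 673 = \left(\frac{15863}{-152} - \frac{3746}{121}\right) - 673 = \left(15863 \left(- \frac{1}{152}\right) - \frac{3746}{121}\right) - 673 = \left(- \frac{15863}{152} - \frac{3746}{121}\right) - 673 = - \frac{2488815}{18392} - 673 = - \frac{14866631}{18392}$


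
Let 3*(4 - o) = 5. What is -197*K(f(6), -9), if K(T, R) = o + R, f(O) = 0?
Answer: 3940/3 ≈ 1313.3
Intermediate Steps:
o = 7/3 (o = 4 - 1/3*5 = 4 - 5/3 = 7/3 ≈ 2.3333)
K(T, R) = 7/3 + R
-197*K(f(6), -9) = -197*(7/3 - 9) = -197*(-20/3) = 3940/3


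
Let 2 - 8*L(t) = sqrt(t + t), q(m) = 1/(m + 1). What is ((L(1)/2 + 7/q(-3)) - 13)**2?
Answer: 92451/128 + 215*sqrt(2)/64 ≈ 727.02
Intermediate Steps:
q(m) = 1/(1 + m)
L(t) = 1/4 - sqrt(2)*sqrt(t)/8 (L(t) = 1/4 - sqrt(t + t)/8 = 1/4 - sqrt(2)*sqrt(t)/8)
((L(1)/2 + 7/q(-3)) - 13)**2 = (((1/4 - sqrt(2)*sqrt(1)/8)/2 + 7/(1/(1 - 3))) - 13)**2 = (((1/4 - 1/8*sqrt(2)*1)*(1/2) + 7/(1/(-2))) - 13)**2 = (((1/4 - sqrt(2)/8)*(1/2) + 7/(-1/2)) - 13)**2 = (((1/8 - sqrt(2)/16) + 7*(-2)) - 13)**2 = (((1/8 - sqrt(2)/16) - 14) - 13)**2 = ((-111/8 - sqrt(2)/16) - 13)**2 = (-215/8 - sqrt(2)/16)**2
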